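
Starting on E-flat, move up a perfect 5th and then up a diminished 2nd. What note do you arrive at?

A perfect fifth up from Eb is Bb (letter B, 7 semitones up).
A diminished second up from Bb is Cbb (letter C, 0 semitones up).

Cbb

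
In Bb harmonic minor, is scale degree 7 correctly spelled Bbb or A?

Each scale degree takes a distinct letter name. Degree 7 of a scale on B must use the letter A.
A and Bbb are enharmonically the same pitch, but only A uses the letter A, so it is the correct spelling here.

A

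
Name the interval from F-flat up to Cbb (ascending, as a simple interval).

The letter names run F→C, a span of 4 letter steps, so the interval is some kind of fifth.
Fb to Cbb is 6 semitones. A perfect fifth is 7, so 6 makes it diminished.

diminished fifth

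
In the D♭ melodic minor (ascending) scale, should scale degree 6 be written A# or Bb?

Bb

Each scale degree takes a distinct letter name. Degree 6 of a scale on D must use the letter B.
Bb and A# are enharmonically the same pitch, but only Bb uses the letter B, so it is the correct spelling here.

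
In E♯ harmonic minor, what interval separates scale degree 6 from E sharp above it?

major third

Scale degree 6 of E# harmonic minor is C#.
C# up to E#: letters C→E make it a third; 4 semitones makes it major.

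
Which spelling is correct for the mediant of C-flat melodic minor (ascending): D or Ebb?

Each scale degree takes a distinct letter name. Degree 3 of a scale on C must use the letter E.
Ebb and D are enharmonically the same pitch, but only Ebb uses the letter E, so it is the correct spelling here.

Ebb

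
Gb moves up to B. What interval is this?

augmented third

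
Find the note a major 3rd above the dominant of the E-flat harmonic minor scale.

D

The dominant of Eb harmonic minor is Bb.
A major third (4 semitones) above Bb lands on the letter D, giving D.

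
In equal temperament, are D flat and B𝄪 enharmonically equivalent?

Yes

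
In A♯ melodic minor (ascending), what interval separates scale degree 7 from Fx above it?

Scale degree 7 of A# melodic minor (ascending) is G##.
G## up to F##: letters G→F make it a seventh; 10 semitones makes it minor.

minor seventh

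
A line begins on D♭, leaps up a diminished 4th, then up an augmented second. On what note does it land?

A diminished fourth up from Db is Gbb (letter G, 4 semitones up).
An augmented second up from Gbb is Ab (letter A, 3 semitones up).

Ab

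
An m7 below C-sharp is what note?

A seventh below C lands on the letter D.
A minor seventh spans 10 semitones, so C# moves to pitch class 3. On the letter D that is D#.

D#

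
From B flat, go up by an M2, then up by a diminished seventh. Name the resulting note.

Bbb

A major second up from Bb is C (letter C, 2 semitones up).
A diminished seventh up from C is Bbb (letter B, 9 semitones up).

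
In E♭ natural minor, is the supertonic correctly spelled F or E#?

Each scale degree takes a distinct letter name. Degree 2 of a scale on E must use the letter F.
F and E# are enharmonically the same pitch, but only F uses the letter F, so it is the correct spelling here.

F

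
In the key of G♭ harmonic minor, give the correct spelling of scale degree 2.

Degree 2 takes the letter 1 step above G, which is A.
In harmonic minor, degree 2 sits 2 semitones above the tonic. Gb + 2 semitones is pitch class 8, spelled on A as Ab.

Ab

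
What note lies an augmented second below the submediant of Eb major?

Bbb

The submediant of Eb major is C.
An augmented second (3 semitones) below C lands on the letter B, giving Bbb.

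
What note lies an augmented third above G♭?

B

G up a major third is B, so the target letter is B.
From Gb, an augmented third is 5 semitones up: B.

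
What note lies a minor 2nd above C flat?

Dbb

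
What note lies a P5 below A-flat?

A down a perfect fifth is D, so the target letter is D.
From Ab, a perfect fifth is 7 semitones down: Db.

Db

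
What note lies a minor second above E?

E up a major second is F#, so the target letter is F.
From E, a minor second is 1 semitone up: F.

F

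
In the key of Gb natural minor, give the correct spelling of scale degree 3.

The Gb natural minor scale runs Gb Ab Bbb Cb Db Ebb Fb.
Degree 3 is Bbb.

Bbb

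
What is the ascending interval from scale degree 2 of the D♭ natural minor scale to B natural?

augmented fifth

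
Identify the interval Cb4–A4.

augmented sixth

The letter names run C→A, a span of 5 letter steps, so the interval is some kind of sixth.
Cb to A is 10 semitones. A major sixth is 9, so 10 makes it augmented.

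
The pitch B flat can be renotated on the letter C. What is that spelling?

Cbb

Plain C sits 2 semitones above Bb, so on the letter C the same pitch needs a double flat: Cbb.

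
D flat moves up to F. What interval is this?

major third

The letter names run D→F, a span of 2 letter steps, so the interval is some kind of third.
Db to F is 4 semitones. A major third is 4, so 4 makes it major.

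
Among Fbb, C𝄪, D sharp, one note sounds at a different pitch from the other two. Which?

C##

In 12-tone equal temperament, enharmonic equivalents share a pitch class. Fbb is pitch class 3; C## is pitch class 2; D# is pitch class 3.
Fbb and D# share pitch class 3, while C## is pitch class 2.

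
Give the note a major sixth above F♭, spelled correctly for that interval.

F up a major sixth is D, so the target letter is D.
From Fb, a major sixth is 9 semitones up: Db.

Db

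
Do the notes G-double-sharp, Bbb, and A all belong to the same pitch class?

Yes

G## is pitch class 9; Bbb is pitch class 9; A is pitch class 9.
All spellings map to pitch class 9, so they are enharmonically equivalent.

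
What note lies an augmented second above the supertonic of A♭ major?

C#

The supertonic of Ab major is Bb.
An augmented second (3 semitones) above Bb lands on the letter C, giving C#.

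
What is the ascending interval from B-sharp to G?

The letter names run B→G, a span of 5 letter steps, so the interval is some kind of sixth.
B# to G is 7 semitones. A major sixth is 9, so 7 makes it diminished.

diminished sixth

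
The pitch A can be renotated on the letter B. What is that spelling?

Plain B sits 2 semitones above A, so on the letter B the same pitch needs a double flat: Bbb.

Bbb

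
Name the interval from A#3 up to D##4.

Counting letters A–B–C–D gives a fourth.
A#→D## = 6 semitones, 1 wider than the perfect fourth (5), so augmented.

augmented fourth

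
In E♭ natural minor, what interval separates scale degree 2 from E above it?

Scale degree 2 of Eb natural minor is F.
F up to E: letters F→E make it a seventh; 11 semitones makes it major.

major seventh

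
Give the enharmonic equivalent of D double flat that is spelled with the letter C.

Dbb is pitch class 0. The letter C alone is pitch class 0.
Pitch class 0 on C needs no accidental: C.

C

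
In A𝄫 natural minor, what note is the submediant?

Fbb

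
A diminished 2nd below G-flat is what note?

F#

A second below G lands on the letter F.
A diminished second spans 0 semitones, so Gb moves to pitch class 6. On the letter F that is F#.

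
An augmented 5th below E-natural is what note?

E down a perfect fifth is A, so the target letter is A.
From E, an augmented fifth is 8 semitones down: Ab.

Ab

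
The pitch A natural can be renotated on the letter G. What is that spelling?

Plain G sits 2 semitones below A, so on the letter G the same pitch needs a double sharp: G##.

G##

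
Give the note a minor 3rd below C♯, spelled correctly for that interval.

A third below C lands on the letter A.
A minor third spans 3 semitones, so C# moves to pitch class 10. On the letter A that is A#.

A#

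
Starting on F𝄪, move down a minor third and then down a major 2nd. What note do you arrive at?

A minor third down from F## is D## (letter D, 3 semitones down).
A major second down from D## is C## (letter C, 2 semitones down).

C##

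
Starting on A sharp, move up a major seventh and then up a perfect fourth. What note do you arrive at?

C##

A major seventh up from A# is G## (letter G, 11 semitones up).
A perfect fourth up from G## is C## (letter C, 5 semitones up).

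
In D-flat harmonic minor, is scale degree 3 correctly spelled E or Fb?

Fb

Each scale degree takes a distinct letter name. Degree 3 of a scale on D must use the letter F.
Fb and E are enharmonically the same pitch, but only Fb uses the letter F, so it is the correct spelling here.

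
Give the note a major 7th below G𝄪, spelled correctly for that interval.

G down a major seventh is Ab, so the target letter is A.
From G##, a major seventh is 11 semitones down: A#.

A#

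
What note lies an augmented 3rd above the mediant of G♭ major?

The mediant of Gb major is Bb.
An augmented third (5 semitones) above Bb lands on the letter D, giving D#.

D#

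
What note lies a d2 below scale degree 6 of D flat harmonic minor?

A

Scale degree 6 of Db harmonic minor is Bbb.
A diminished second (0 semitones) below Bbb lands on the letter A, giving A.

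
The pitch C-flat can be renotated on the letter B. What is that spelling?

B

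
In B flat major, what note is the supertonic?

Degree 2 takes the letter 1 step above B, which is C.
In major, degree 2 sits 2 semitones above the tonic. Bb + 2 semitones is pitch class 0, spelled on C as C.

C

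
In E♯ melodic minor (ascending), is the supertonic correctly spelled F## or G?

Each scale degree takes a distinct letter name. Degree 2 of a scale on E must use the letter F.
F## and G are enharmonically the same pitch, but only F## uses the letter F, so it is the correct spelling here.

F##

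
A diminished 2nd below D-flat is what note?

C#

A second below D lands on the letter C.
A diminished second spans 0 semitones, so Db moves to pitch class 1. On the letter C that is C#.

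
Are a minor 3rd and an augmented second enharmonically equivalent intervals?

Yes

A minor third spans 3 semitones; an augmented second spans 3.
They are enharmonically equivalent.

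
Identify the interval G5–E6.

Counting letters G–A–B–C–D–E gives a sixth.
G→E = 9 semitones, exactly the major sixth.

major sixth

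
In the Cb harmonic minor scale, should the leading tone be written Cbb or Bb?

Each scale degree takes a distinct letter name. Degree 7 of a scale on C must use the letter B.
Bb and Cbb are enharmonically the same pitch, but only Bb uses the letter B, so it is the correct spelling here.

Bb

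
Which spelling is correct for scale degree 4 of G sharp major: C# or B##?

Each scale degree takes a distinct letter name. Degree 4 of a scale on G must use the letter C.
C# and B## are enharmonically the same pitch, but only C# uses the letter C, so it is the correct spelling here.

C#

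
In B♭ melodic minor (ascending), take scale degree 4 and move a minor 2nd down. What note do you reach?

Scale degree 4 of Bb melodic minor (ascending) is Eb.
A minor second (1 semitone) below Eb lands on the letter D, giving D.

D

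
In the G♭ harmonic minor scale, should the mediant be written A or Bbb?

Each scale degree takes a distinct letter name. Degree 3 of a scale on G must use the letter B.
Bbb and A are enharmonically the same pitch, but only Bbb uses the letter B, so it is the correct spelling here.

Bbb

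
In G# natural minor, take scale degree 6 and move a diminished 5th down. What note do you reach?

A#

Scale degree 6 of G# natural minor is E.
A diminished fifth (6 semitones) below E lands on the letter A, giving A#.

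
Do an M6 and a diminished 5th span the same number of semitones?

No

A major sixth spans 9 semitones; a diminished fifth spans 6.
The spans differ, so they are not enharmonic equivalents.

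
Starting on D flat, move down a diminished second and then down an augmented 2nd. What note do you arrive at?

Bb

A diminished second down from Db is C# (letter C, 0 semitones down).
An augmented second down from C# is Bb (letter B, 3 semitones down).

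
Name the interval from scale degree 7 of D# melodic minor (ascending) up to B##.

Scale degree 7 of D# melodic minor (ascending) is C##.
C## up to B##: letters C→B make it a seventh; 11 semitones makes it major.

major seventh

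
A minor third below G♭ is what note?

Eb

G down a major third is Eb, so the target letter is E.
From Gb, a minor third is 3 semitones down: Eb.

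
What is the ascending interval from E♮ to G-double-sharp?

augmented third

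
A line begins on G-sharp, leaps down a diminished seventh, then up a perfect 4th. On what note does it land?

D##

A diminished seventh down from G# is A## (letter A, 9 semitones down).
A perfect fourth up from A## is D## (letter D, 5 semitones up).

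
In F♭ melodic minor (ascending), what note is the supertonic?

Gb

Degree 2 takes the letter 1 step above F, which is G.
In melodic minor (ascending), degree 2 sits 2 semitones above the tonic. Fb + 2 semitones is pitch class 6, spelled on G as Gb.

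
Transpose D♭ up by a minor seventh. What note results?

A seventh above D lands on the letter C.
A minor seventh spans 10 semitones, so Db moves to pitch class 11. On the letter C that is Cb.

Cb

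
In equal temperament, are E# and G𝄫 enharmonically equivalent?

Yes

E# is pitch class 5; Gbb is pitch class 5.
All spellings map to pitch class 5, so they are enharmonically equivalent.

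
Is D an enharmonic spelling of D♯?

D is pitch class 2; D# is pitch class 3.
The pitch classes differ (2 vs. 3), so they are not enharmonic equivalents.

No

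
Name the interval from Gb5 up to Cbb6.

Counting letters G–A–B–C gives a fourth.
Gb→Cbb = 4 semitones, 1 narrower than the perfect fourth (5), so diminished.

diminished fourth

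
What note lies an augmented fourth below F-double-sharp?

C#

A fourth below F lands on the letter C.
An augmented fourth spans 6 semitones, so F## moves to pitch class 1. On the letter C that is C#.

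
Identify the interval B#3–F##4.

The letter names run B→F, a span of 4 letter steps, so the interval is some kind of fifth.
B# to F## is 7 semitones. A perfect fifth is 7, so 7 makes it perfect.

perfect fifth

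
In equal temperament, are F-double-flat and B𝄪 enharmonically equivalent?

Fbb is pitch class 3; B## is pitch class 1.
The pitch classes differ (3 vs. 1), so they are not enharmonic equivalents.

No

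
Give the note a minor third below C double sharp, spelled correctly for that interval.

A##

A third below C lands on the letter A.
A minor third spans 3 semitones, so C## moves to pitch class 11. On the letter A that is A##.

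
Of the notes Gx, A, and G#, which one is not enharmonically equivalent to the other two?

G#

In 12-tone equal temperament, enharmonic equivalents share a pitch class. G## is pitch class 9; A is pitch class 9; G# is pitch class 8.
G## and A share pitch class 9, while G# is pitch class 8.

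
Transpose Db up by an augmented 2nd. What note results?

E

D up a major second is E, so the target letter is E.
From Db, an augmented second is 3 semitones up: E.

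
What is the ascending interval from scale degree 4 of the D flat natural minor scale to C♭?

perfect fourth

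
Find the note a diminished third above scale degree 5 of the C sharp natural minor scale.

Scale degree 5 of C# natural minor is G#.
A diminished third (2 semitones) above G# lands on the letter B, giving Bb.

Bb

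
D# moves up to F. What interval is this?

The letter names run D→F, a span of 2 letter steps, so the interval is some kind of third.
D# to F is 2 semitones. A major third is 4, so 2 makes it diminished.

diminished third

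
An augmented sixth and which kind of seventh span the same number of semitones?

minor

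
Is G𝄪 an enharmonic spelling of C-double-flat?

No

Two spellings are enharmonically equivalent only if they share a pitch class.
Here G## → 9, Cbb → 10; 9 ≠ 10, so they are not.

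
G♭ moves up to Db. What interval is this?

Counting letters G–A–B–C–D gives a fifth.
Gb→Db = 7 semitones, exactly the perfect fifth.

perfect fifth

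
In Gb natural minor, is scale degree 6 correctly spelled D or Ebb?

Ebb

Each scale degree takes a distinct letter name. Degree 6 of a scale on G must use the letter E.
Ebb and D are enharmonically the same pitch, but only Ebb uses the letter E, so it is the correct spelling here.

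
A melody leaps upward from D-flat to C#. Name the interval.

Counting letters D–E–F–G–A–B–C gives a seventh.
Db→C# = 12 semitones, 1 wider than the major seventh (11), so augmented.

augmented seventh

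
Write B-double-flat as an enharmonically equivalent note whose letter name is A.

A

Bbb is pitch class 9. The letter A alone is pitch class 9.
Pitch class 9 on A needs no accidental: A.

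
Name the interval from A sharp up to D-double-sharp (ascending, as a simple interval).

augmented fourth

The letter names run A→D, a span of 3 letter steps, so the interval is some kind of fourth.
A# to D## is 6 semitones. A perfect fourth is 5, so 6 makes it augmented.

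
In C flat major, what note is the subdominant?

The Cb major scale runs Cb Db Eb Fb Gb Ab Bb.
Degree 4 is Fb.

Fb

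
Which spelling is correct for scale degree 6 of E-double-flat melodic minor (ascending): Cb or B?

Each scale degree takes a distinct letter name. Degree 6 of a scale on E must use the letter C.
Cb and B are enharmonically the same pitch, but only Cb uses the letter C, so it is the correct spelling here.

Cb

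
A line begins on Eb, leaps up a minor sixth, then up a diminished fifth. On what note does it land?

Gbb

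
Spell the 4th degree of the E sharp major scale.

A#

The E# major scale runs E# F## G## A# B# C## D##.
Degree 4 is A#.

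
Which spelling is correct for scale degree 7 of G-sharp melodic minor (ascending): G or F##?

F##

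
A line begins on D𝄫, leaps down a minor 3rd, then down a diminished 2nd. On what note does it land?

A minor third down from Dbb is Bbb (letter B, 3 semitones down).
A diminished second down from Bbb is A (letter A, 0 semitones down).

A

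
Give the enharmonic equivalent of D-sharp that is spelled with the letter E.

D# is pitch class 3. The letter E alone is pitch class 4.
To reach pitch class 3 from E requires an offset of -1 semitone, i.e. flat: Eb.

Eb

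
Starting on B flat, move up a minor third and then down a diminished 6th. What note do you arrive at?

A minor third up from Bb is Db (letter D, 3 semitones up).
A diminished sixth down from Db is F# (letter F, 7 semitones down).

F#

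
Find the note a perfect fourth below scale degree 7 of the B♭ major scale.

Scale degree 7 of Bb major is A.
A perfect fourth (5 semitones) below A lands on the letter E, giving E.

E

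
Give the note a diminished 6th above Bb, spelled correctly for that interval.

Gbb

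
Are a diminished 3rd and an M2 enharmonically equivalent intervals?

A diminished third spans 2 semitones; a major second spans 2.
They are enharmonically equivalent.

Yes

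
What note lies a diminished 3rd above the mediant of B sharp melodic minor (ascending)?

F

The mediant of B# melodic minor (ascending) is D#.
A diminished third (2 semitones) above D# lands on the letter F, giving F.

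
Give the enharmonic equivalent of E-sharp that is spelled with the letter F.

F

E# is pitch class 5. The letter F alone is pitch class 5.
Pitch class 5 on F needs no accidental: F.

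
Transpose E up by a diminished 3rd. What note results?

Gb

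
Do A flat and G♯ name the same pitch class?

Ab is pitch class 8; G# is pitch class 8.
All spellings map to pitch class 8, so they are enharmonically equivalent.

Yes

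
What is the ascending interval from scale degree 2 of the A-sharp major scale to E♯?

Scale degree 2 of A# major is B#.
B# up to E#: letters B→E make it a fourth; 5 semitones makes it perfect.

perfect fourth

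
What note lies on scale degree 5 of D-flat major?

The Db major scale runs Db Eb F Gb Ab Bb C.
Degree 5 is Ab.

Ab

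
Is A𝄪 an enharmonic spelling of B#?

Two spellings are enharmonically equivalent only if they share a pitch class.
Here A## → 11, B# → 0; 0 ≠ 11, so they are not.

No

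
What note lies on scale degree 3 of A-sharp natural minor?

The A# natural minor scale runs A# B# C# D# E# F# G#.
Degree 3 is C#.

C#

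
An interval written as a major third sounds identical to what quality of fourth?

A major third spans 4 semitones.
A fourth spanning 4 semitones is diminished (the perfect fourth is 5).

diminished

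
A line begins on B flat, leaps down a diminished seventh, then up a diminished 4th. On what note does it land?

A diminished seventh down from Bb is C# (letter C, 9 semitones down).
A diminished fourth up from C# is F (letter F, 4 semitones up).

F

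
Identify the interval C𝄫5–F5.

doubly augmented fourth

Counting letters C–D–E–F gives a fourth.
Cbb→F = 7 semitones, 2 wider than the perfect fourth (5), so doubly augmented.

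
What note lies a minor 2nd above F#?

G

F up a major second is G, so the target letter is G.
From F#, a minor second is 1 semitone up: G.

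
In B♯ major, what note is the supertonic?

The B# major scale runs B# C## D## E# F## G## A##.
Degree 2 is C##.

C##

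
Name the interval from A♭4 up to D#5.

Counting letters A–B–C–D gives a fourth.
Ab→D# = 7 semitones, 2 wider than the perfect fourth (5), so doubly augmented.

doubly augmented fourth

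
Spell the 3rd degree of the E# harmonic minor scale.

G#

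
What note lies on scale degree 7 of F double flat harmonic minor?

Ebb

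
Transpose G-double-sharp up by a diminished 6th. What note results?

E

A sixth above G lands on the letter E.
A diminished sixth spans 7 semitones, so G## moves to pitch class 4. On the letter E that is E.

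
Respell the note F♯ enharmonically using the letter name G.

Gb

Plain G sits 1 semitone above F#, so on the letter G the same pitch needs a flat: Gb.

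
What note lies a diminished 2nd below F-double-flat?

Eb

F down a major second is Eb, so the target letter is E.
From Fbb, a diminished second is 0 semitones down: Eb.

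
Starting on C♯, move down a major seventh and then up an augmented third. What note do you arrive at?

A major seventh down from C# is D (letter D, 11 semitones down).
An augmented third up from D is F## (letter F, 5 semitones up).

F##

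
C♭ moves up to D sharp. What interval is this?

doubly augmented second

The letter names run C→D, a span of 1 letter step, so the interval is some kind of second.
Cb to D# is 4 semitones. A major second is 2, so 4 makes it doubly augmented.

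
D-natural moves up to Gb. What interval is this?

diminished fourth

Counting letters D–E–F–G gives a fourth.
D→Gb = 4 semitones, 1 narrower than the perfect fourth (5), so diminished.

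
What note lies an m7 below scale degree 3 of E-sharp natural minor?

A#

Scale degree 3 of E# natural minor is G#.
A minor seventh (10 semitones) below G# lands on the letter A, giving A#.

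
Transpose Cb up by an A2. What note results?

D

A second above C lands on the letter D.
An augmented second spans 3 semitones, so Cb moves to pitch class 2. On the letter D that is D.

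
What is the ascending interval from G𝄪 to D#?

Counting letters G–A–B–C–D gives a fifth.
G##→D# = 6 semitones, 1 narrower than the perfect fifth (7), so diminished.

diminished fifth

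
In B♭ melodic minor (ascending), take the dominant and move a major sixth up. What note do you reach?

The dominant of Bb melodic minor (ascending) is F.
A major sixth (9 semitones) above F lands on the letter D, giving D.

D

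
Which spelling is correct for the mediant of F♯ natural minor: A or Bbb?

A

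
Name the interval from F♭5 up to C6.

augmented fifth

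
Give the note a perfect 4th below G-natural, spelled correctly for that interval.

A fourth below G lands on the letter D.
A perfect fourth spans 5 semitones, so G moves to pitch class 2. On the letter D that is D.

D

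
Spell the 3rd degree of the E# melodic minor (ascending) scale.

Degree 3 takes the letter 2 steps above E, which is G.
In melodic minor (ascending), degree 3 sits 3 semitones above the tonic. E# + 3 semitones is pitch class 8, spelled on G as G#.

G#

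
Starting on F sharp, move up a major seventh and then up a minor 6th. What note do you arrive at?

C#

A major seventh up from F# is E# (letter E, 11 semitones up).
A minor sixth up from E# is C# (letter C, 8 semitones up).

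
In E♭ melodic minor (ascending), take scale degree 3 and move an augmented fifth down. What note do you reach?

Scale degree 3 of Eb melodic minor (ascending) is Gb.
An augmented fifth (8 semitones) below Gb lands on the letter C, giving Cbb.

Cbb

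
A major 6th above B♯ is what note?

G##

A sixth above B lands on the letter G.
A major sixth spans 9 semitones, so B# moves to pitch class 9. On the letter G that is G##.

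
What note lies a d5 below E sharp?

A fifth below E lands on the letter A.
A diminished fifth spans 6 semitones, so E# moves to pitch class 11. On the letter A that is A##.

A##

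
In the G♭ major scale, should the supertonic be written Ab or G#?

Ab

Each scale degree takes a distinct letter name. Degree 2 of a scale on G must use the letter A.
Ab and G# are enharmonically the same pitch, but only Ab uses the letter A, so it is the correct spelling here.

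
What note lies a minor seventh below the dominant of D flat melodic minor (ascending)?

The dominant of Db melodic minor (ascending) is Ab.
A minor seventh (10 semitones) below Ab lands on the letter B, giving Bb.

Bb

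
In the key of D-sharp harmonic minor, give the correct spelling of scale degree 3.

Degree 3 takes the letter 2 steps above D, which is F.
In harmonic minor, degree 3 sits 3 semitones above the tonic. D# + 3 semitones is pitch class 6, spelled on F as F#.

F#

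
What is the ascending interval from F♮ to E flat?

minor seventh

Counting letters F–G–A–B–C–D–E gives a seventh.
F→Eb = 10 semitones, 1 narrower than the major seventh (11), so minor.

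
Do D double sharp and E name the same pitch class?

D## is pitch class 4; E is pitch class 4.
All spellings map to pitch class 4, so they are enharmonically equivalent.

Yes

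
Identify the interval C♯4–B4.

The letter names run C→B, a span of 6 letter steps, so the interval is some kind of seventh.
C# to B is 10 semitones. A major seventh is 11, so 10 makes it minor.

minor seventh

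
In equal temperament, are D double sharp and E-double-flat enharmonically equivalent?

No

D## is pitch class 4; Ebb is pitch class 2.
The pitch classes differ (4 vs. 2), so they are not enharmonic equivalents.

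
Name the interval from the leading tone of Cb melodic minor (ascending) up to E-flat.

perfect fourth

The leading tone of Cb melodic minor (ascending) is Bb.
Bb up to Eb: letters B→E make it a fourth; 5 semitones makes it perfect.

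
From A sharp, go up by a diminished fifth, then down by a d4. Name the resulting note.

A diminished fifth up from A# is E (letter E, 6 semitones up).
A diminished fourth down from E is B# (letter B, 4 semitones down).

B#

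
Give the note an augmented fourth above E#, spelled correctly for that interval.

A fourth above E lands on the letter A.
An augmented fourth spans 6 semitones, so E# moves to pitch class 11. On the letter A that is A##.

A##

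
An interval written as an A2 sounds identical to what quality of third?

An augmented second spans 3 semitones.
A third spanning 3 semitones is minor (the major third is 4).

minor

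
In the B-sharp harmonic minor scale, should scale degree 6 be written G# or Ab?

G#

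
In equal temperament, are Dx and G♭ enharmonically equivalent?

No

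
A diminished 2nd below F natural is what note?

E#

F down a major second is Eb, so the target letter is E.
From F, a diminished second is 0 semitones down: E#.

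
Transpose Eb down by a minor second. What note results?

E down a major second is D, so the target letter is D.
From Eb, a minor second is 1 semitone down: D.

D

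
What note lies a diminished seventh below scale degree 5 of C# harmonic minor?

A##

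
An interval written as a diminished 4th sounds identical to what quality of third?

A diminished fourth spans 4 semitones.
A third spanning 4 semitones is major (the major third is 4).

major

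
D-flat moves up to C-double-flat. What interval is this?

Counting letters D–E–F–G–A–B–C gives a seventh.
Db→Cbb = 9 semitones, 2 narrower than the major seventh (11), so diminished.

diminished seventh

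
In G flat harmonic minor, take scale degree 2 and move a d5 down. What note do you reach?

Scale degree 2 of Gb harmonic minor is Ab.
A diminished fifth (6 semitones) below Ab lands on the letter D, giving D.

D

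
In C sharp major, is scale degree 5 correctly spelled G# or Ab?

Each scale degree takes a distinct letter name. Degree 5 of a scale on C must use the letter G.
G# and Ab are enharmonically the same pitch, but only G# uses the letter G, so it is the correct spelling here.

G#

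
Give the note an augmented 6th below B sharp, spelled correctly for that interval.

B down a major sixth is D, so the target letter is D.
From B#, an augmented sixth is 10 semitones down: D.

D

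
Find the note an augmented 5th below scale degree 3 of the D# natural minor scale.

Bb

Scale degree 3 of D# natural minor is F#.
An augmented fifth (8 semitones) below F# lands on the letter B, giving Bb.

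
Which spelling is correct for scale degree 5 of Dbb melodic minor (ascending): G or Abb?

Each scale degree takes a distinct letter name. Degree 5 of a scale on D must use the letter A.
Abb and G are enharmonically the same pitch, but only Abb uses the letter A, so it is the correct spelling here.

Abb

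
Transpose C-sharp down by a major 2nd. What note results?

B

C down a major second is Bb, so the target letter is B.
From C#, a major second is 2 semitones down: B.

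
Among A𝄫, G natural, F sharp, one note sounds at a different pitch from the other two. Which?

F#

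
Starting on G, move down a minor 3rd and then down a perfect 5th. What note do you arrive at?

A

A minor third down from G is E (letter E, 3 semitones down).
A perfect fifth down from E is A (letter A, 7 semitones down).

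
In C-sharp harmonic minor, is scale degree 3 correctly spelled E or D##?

Each scale degree takes a distinct letter name. Degree 3 of a scale on C must use the letter E.
E and D## are enharmonically the same pitch, but only E uses the letter E, so it is the correct spelling here.

E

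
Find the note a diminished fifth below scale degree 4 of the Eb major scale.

Scale degree 4 of Eb major is Ab.
A diminished fifth (6 semitones) below Ab lands on the letter D, giving D.

D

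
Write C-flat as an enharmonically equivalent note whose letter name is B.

Cb is pitch class 11. The letter B alone is pitch class 11.
Pitch class 11 on B needs no accidental: B.

B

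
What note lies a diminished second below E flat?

D#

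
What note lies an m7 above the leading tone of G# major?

E#

The leading tone of G# major is F##.
A minor seventh (10 semitones) above F## lands on the letter E, giving E#.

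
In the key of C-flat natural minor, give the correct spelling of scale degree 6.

Abb

The Cb natural minor scale runs Cb Db Ebb Fb Gb Abb Bbb.
Degree 6 is Abb.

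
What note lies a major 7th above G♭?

A seventh above G lands on the letter F.
A major seventh spans 11 semitones, so Gb moves to pitch class 5. On the letter F that is F.

F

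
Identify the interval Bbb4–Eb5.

augmented fourth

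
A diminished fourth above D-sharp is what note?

G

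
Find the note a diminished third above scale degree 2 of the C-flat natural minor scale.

Fbb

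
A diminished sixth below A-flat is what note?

C#

A sixth below A lands on the letter C.
A diminished sixth spans 7 semitones, so Ab moves to pitch class 1. On the letter C that is C#.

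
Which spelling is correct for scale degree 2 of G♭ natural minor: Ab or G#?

Ab

Each scale degree takes a distinct letter name. Degree 2 of a scale on G must use the letter A.
Ab and G# are enharmonically the same pitch, but only Ab uses the letter A, so it is the correct spelling here.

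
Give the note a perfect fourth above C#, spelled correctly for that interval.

F#

C up a perfect fourth is F, so the target letter is F.
From C#, a perfect fourth is 5 semitones up: F#.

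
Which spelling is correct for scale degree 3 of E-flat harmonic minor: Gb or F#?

Each scale degree takes a distinct letter name. Degree 3 of a scale on E must use the letter G.
Gb and F# are enharmonically the same pitch, but only Gb uses the letter G, so it is the correct spelling here.

Gb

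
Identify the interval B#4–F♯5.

diminished fifth

Counting letters B–C–D–E–F gives a fifth.
B#→F# = 6 semitones, 1 narrower than the perfect fifth (7), so diminished.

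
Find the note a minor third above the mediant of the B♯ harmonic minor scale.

The mediant of B# harmonic minor is D#.
A minor third (3 semitones) above D# lands on the letter F, giving F#.

F#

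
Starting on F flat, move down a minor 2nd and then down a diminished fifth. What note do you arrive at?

A

A minor second down from Fb is Eb (letter E, 1 semitone down).
A diminished fifth down from Eb is A (letter A, 6 semitones down).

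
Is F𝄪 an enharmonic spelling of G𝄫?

No

Two spellings are enharmonically equivalent only if they share a pitch class.
Here F## → 7, Gbb → 5; 5 ≠ 7, so they are not.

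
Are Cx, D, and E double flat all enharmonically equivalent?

Yes

C## is pitch class 2; D is pitch class 2; Ebb is pitch class 2.
All spellings map to pitch class 2, so they are enharmonically equivalent.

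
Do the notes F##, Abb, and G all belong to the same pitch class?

F## = pitch class 7 and Abb = pitch class 7 and G = pitch class 7 — the same pitch class, so they are enharmonic equivalents.

Yes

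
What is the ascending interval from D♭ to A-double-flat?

Counting letters D–E–F–G–A gives a fifth.
Db→Abb = 6 semitones, 1 narrower than the perfect fifth (7), so diminished.

diminished fifth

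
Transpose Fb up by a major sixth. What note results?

Db

F up a major sixth is D, so the target letter is D.
From Fb, a major sixth is 9 semitones up: Db.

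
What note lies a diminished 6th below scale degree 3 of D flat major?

A#

Scale degree 3 of Db major is F.
A diminished sixth (7 semitones) below F lands on the letter A, giving A#.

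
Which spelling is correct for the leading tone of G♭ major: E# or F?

F

Each scale degree takes a distinct letter name. Degree 7 of a scale on G must use the letter F.
F and E# are enharmonically the same pitch, but only F uses the letter F, so it is the correct spelling here.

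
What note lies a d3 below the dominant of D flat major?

F#

The dominant of Db major is Ab.
A diminished third (2 semitones) below Ab lands on the letter F, giving F#.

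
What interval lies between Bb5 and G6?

major sixth

Counting letters B–C–D–E–F–G gives a sixth.
Bb→G = 9 semitones, exactly the major sixth.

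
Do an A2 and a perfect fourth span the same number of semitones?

No

An augmented second spans 3 semitones; a perfect fourth spans 5.
The spans differ, so they are not enharmonic equivalents.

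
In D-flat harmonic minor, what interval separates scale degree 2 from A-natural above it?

Scale degree 2 of Db harmonic minor is Eb.
Eb up to A: letters E→A make it a fourth; 6 semitones makes it augmented.

augmented fourth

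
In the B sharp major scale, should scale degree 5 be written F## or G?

Each scale degree takes a distinct letter name. Degree 5 of a scale on B must use the letter F.
F## and G are enharmonically the same pitch, but only F## uses the letter F, so it is the correct spelling here.

F##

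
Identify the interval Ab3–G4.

major seventh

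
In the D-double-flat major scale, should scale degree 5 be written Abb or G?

Abb

Each scale degree takes a distinct letter name. Degree 5 of a scale on D must use the letter A.
Abb and G are enharmonically the same pitch, but only Abb uses the letter A, so it is the correct spelling here.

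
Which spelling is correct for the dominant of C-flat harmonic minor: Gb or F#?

Gb

Each scale degree takes a distinct letter name. Degree 5 of a scale on C must use the letter G.
Gb and F# are enharmonically the same pitch, but only Gb uses the letter G, so it is the correct spelling here.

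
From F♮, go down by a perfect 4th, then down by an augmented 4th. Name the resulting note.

A perfect fourth down from F is C (letter C, 5 semitones down).
An augmented fourth down from C is Gb (letter G, 6 semitones down).

Gb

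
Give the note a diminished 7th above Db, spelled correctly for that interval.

Cbb

A seventh above D lands on the letter C.
A diminished seventh spans 9 semitones, so Db moves to pitch class 10. On the letter C that is Cbb.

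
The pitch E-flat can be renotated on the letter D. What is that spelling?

Plain D sits 1 semitone below Eb, so on the letter D the same pitch needs a sharp: D#.

D#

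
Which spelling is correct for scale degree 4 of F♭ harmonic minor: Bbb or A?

Each scale degree takes a distinct letter name. Degree 4 of a scale on F must use the letter B.
Bbb and A are enharmonically the same pitch, but only Bbb uses the letter B, so it is the correct spelling here.

Bbb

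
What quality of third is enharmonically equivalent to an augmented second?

An augmented second spans 3 semitones.
A third spanning 3 semitones is minor (the major third is 4).

minor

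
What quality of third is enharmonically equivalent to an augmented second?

An augmented second spans 3 semitones.
A third spanning 3 semitones is minor (the major third is 4).

minor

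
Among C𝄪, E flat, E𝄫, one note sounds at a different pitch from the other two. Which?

Eb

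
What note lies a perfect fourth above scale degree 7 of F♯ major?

A#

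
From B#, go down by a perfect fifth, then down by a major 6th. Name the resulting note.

G#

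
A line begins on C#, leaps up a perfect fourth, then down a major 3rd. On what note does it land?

D

A perfect fourth up from C# is F# (letter F, 5 semitones up).
A major third down from F# is D (letter D, 4 semitones down).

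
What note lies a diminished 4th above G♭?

Cbb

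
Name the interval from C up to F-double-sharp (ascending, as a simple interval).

doubly augmented fourth

The letter names run C→F, a span of 3 letter steps, so the interval is some kind of fourth.
C to F## is 7 semitones. A perfect fourth is 5, so 7 makes it doubly augmented.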